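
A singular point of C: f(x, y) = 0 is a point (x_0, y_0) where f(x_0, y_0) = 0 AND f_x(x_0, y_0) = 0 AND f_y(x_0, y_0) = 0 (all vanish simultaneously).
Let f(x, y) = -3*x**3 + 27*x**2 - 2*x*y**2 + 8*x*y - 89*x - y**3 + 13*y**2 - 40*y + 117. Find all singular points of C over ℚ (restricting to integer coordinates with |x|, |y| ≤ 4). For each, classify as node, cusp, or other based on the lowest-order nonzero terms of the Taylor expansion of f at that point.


Singular points: {(3, 2)}; classification: cusp.

Compute partial derivatives:
  f_x = -9*x**2 + 54*x - 2*y**2 + 8*y - 89.
  f_y = -4*x*y + 8*x - 3*y**2 + 26*y - 40.
Scan x_0 ∈ {−4, ..., 4}. For each x_0, f_y(x_0, y) is a polynomial in y; find its integer roots y ∈ {−4, ..., 4}, then test f_x and f at those candidates.
  x = -4: f_y(-4, y) = -3*y**2 + 42*y - 72; vanishes at y ∈ {2}. (-4, 2): f_x = -441 ≠ 0.
  x = -3: f_y(-3, y) = -3*y**2 + 38*y - 64; vanishes at y ∈ {2}. (-3, 2): f_x = -324 ≠ 0.
  x = -2: f_y(-2, y) = -3*y**2 + 34*y - 56; vanishes at y ∈ {2}. (-2, 2): f_x = -225 ≠ 0.
  x = -1: f_y(-1, y) = -3*y**2 + 30*y - 48; vanishes at y ∈ {2}. (-1, 2): f_x = -144 ≠ 0.
  x = 0: f_y(0, y) = -3*y**2 + 26*y - 40; vanishes at y ∈ {2}. (0, 2): f_x = -81 ≠ 0.
  x = 1: f_y(1, y) = -3*y**2 + 22*y - 32; vanishes at y ∈ {2}. (1, 2): f_x = -36 ≠ 0.
  x = 2: f_y(2, y) = -3*y**2 + 18*y - 24; vanishes at y ∈ {2, 4}. (2, 2): f_x = -9 ≠ 0; (2, 4): f_x = -17 ≠ 0.
  x = 3: f_y(3, y) = -3*y**2 + 14*y - 16; vanishes at y ∈ {2}. (3, 2): f_x = 0, f = 0 — SINGULAR.
  x = 4: f_y(4, y) = -3*y**2 + 10*y - 8; vanishes at y ∈ {2}. (4, 2): f_x = -9 ≠ 0.
Only singular point on the grid: (3, 2).
Classify: substitute x = 3 + u, y = 2 + v and expand: f = -3*u**3 - 2*u*v**2 - v**3 + v**2.
No constant or linear terms (consistent with a singular point). Quadratic part: v**2. Cubic part: -3*u**3 - 2*u*v**2 - v**3.
The quadratic part v**2 is a perfect square, so there is a single (double) tangent line v = 0, i.e. y = 2. Restricting the cubic part to that line (v = 0) leaves -3*u**3 ≠ 0, so f is not divisible by v and the branch is v² ≈ 3*u**3 to lowest order — this is a cusp.
Classification: cusp.


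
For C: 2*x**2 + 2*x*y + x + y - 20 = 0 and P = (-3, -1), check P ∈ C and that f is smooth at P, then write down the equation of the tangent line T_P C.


Tangent line at P: -13*x - 5*y - 44 = 0.

Step 1: f(-3, -1) = 0, so P lies on C.
Step 2: partial derivatives
  f_x(x, y) = 4*x + 2*y + 1, f_y(x, y) = 2*x + 1.
  f_x(P) = -13, f_y(P) = -5 (gradient nonzero, so P is smooth).
Step 3: tangent line at P: -13·(x − -3) + -5·(y − -1) = 0.
Expanding: -13*x - 5*y - 44 = 0.


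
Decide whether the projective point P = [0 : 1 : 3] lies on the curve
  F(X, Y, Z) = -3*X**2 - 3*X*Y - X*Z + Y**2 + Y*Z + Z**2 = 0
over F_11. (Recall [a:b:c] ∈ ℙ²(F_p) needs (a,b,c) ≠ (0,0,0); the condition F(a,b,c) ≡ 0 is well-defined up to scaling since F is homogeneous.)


F(0,1,3) ≡ 2 (mod 11); P is NOT on the curve.

Evaluate F(0, 1, 3) term-by-term (mod 11).
  -3*X**2 ↦ -3·0·1·1 = 0
  -3*X*Y ↦ -3·0·1·1 = 0
  -X*Z ↦ -1·0·1·3 = 0
  Y**2 ↦ 1·1·1·1 = 1
  Y*Z ↦ 1·1·1·3 = 3
  Z**2 ↦ 1·1·1·9 = 9
Sum: F(0, 1, 3) = (0) + (0) + (0) + (1) + (3) + (9) = 13.
Reducing mod 11: 13 ≡ 2 (mod 11).
Since F(a, b, c) ≡ 2 ≠ 0 (mod 11), P does NOT lie on the curve.


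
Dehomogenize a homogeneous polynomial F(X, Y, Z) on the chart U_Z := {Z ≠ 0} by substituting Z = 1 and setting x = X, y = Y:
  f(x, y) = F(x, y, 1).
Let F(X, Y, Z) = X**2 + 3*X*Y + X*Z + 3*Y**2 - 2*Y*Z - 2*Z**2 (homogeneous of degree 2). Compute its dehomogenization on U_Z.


f(x, y) = x**2 + 3*x*y + x + 3*y**2 - 2*y - 2

On U_Z we set Z = 1. Each monomial c·X^i·Y^j·Z^k in F becomes c·x^i·y^j·1^k = c·x^i·y^j.
Substituting Z = 1: F(X, Y, 1) = x**2 + 3*x*y + x + 3*y**2 - 2*y - 2.
Note: deg(f) ≤ deg(F) = 2; strict inequality happens when F is divisible by Z (lost terms).


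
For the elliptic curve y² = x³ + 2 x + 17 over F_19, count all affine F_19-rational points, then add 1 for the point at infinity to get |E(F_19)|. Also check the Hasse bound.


Affine points = {(0, 6), (0, 13), (1, 1), (1, 18), (5, 0), (6, 6), (6, 13), (9, 2), (9, 17), (10, 7), (10, 12), (13, 6), (13, 13), (17, 9), (17, 10)}; affine count = 15; |E(F_19)| = 16.

Discriminant check: Δ ∝ 4a³ + 27b² = 4·2³ + 27·17² = 4·8 + 27·289 ≡ 7 (mod 19). Nonzero ⇒ E is nonsingular.
For each x ∈ F_19, compute rhs = x³ + 2·x + 17 mod 19, then count y ∈ F_19 with y² ≡ rhs.
  x = 0: rhs = 17, matching y values: 6, 13 (2 points).
  x = 1: rhs = 1, matching y values: 1, 18 (2 points).
  x = 2: rhs = 10, matching y values: none (0 points).
  x = 3: rhs = 12, matching y values: none (0 points).
  x = 4: rhs = 13, matching y values: none (0 points).
  x = 5: rhs = 0, matching y values: 0 (1 points).
  x = 6: rhs = 17, matching y values: 6, 13 (2 points).
  x = 7: rhs = 13, matching y values: none (0 points).
  x = 8: rhs = 13, matching y values: none (0 points).
  x = 9: rhs = 4, matching y values: 2, 17 (2 points).
  x = 10: rhs = 11, matching y values: 7, 12 (2 points).
  x = 11: rhs = 2, matching y values: none (0 points).
  x = 12: rhs = 2, matching y values: none (0 points).
  x = 13: rhs = 17, matching y values: 6, 13 (2 points).
  x = 14: rhs = 15, matching y values: none (0 points).
  x = 15: rhs = 2, matching y values: none (0 points).
  x = 16: rhs = 3, matching y values: none (0 points).
  x = 17: rhs = 5, matching y values: 9, 10 (2 points).
  x = 18: rhs = 14, matching y values: none (0 points).
Total affine count: 15.
Full point count |E(F_19)| = 15 + 1 = 16.
Hasse bound: |16 − (19+1)| = |-4| = 4 ≤ 2√19 ≈ 8.7178 ✓.


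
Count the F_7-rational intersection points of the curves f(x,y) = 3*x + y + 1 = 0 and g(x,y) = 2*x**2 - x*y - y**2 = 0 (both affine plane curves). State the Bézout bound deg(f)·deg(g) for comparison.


Common zeros: {(5, 5), (6, 2)}; count = 2; Bézout bound = 2.

deg(f) = 1, deg(g) = 2, so Bézout bound = 2.
Scan x ∈ F_7. For each x, list the y ∈ F_7 with f(x, y) ≡ 0 and those with g(x, y) ≡ 0 (mod 7); the common zeros in that column are the intersection.
  x = 0: f ≡ 0 at y ∈ {6}; g ≡ 0 at y ∈ {0}; common: ∅.
  x = 1: f ≡ 0 at y ∈ {3}; g ≡ 0 at y ∈ {1, 5}; common: ∅.
  x = 2: f ≡ 0 at y ∈ {0}; g ≡ 0 at y ∈ {2, 3}; common: ∅.
  x = 3: f ≡ 0 at y ∈ {4}; g ≡ 0 at y ∈ {1, 3}; common: ∅.
  x = 4: f ≡ 0 at y ∈ {1}; g ≡ 0 at y ∈ {4, 6}; common: ∅.
  x = 5: f ≡ 0 at y ∈ {5}; g ≡ 0 at y ∈ {4, 5}; common: {5}.
  x = 6: f ≡ 0 at y ∈ {2}; g ≡ 0 at y ∈ {2, 6}; common: {2}.
Collecting: common zeros = {(5, 5), (6, 2)}, so the count is 2.
Comparison with the Bézout bound: 2 ≤ 2 = deg(f)·deg(g), as expected for curves with no common component (the bound is attained).


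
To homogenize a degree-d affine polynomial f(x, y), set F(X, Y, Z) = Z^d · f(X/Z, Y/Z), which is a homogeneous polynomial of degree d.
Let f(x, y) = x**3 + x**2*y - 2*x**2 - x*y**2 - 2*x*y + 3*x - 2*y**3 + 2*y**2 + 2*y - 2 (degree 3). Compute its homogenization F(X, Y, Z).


F(X, Y, Z) = X**3 + X**2*Y - 2*X**2*Z - X*Y**2 - 2*X*Y*Z + 3*X*Z**2 - 2*Y**3 + 2*Y**2*Z + 2*Y*Z**2 - 2*Z**3

deg(f) = 3.
Substitute x = X/Z, y = Y/Z into f, then multiply by Z^3.
  monomial 1·x^3·y^0 ↦ 1·X^3·Y^0·Z^0.
  monomial 1·x^2·y^1 ↦ 1·X^2·Y^1·Z^0.
  monomial -2·x^2·y^0 ↦ -2·X^2·Y^0·Z^1.
  monomial -1·x^1·y^2 ↦ -1·X^1·Y^2·Z^0.
  monomial -2·x^1·y^1 ↦ -2·X^1·Y^1·Z^1.
  monomial 3·x^1·y^0 ↦ 3·X^1·Y^0·Z^2.
  monomial -2·x^0·y^3 ↦ -2·X^0·Y^3·Z^0.
  monomial 2·x^0·y^2 ↦ 2·X^0·Y^2·Z^1.
  monomial 2·x^0·y^1 ↦ 2·X^0·Y^1·Z^2.
  monomial -2·x^0·y^0 ↦ -2·X^0·Y^0·Z^3.
Collecting: F(X, Y, Z) = X**3 + X**2*Y - 2*X**2*Z - X*Y**2 - 2*X*Y*Z + 3*X*Z**2 - 2*Y**3 + 2*Y**2*Z + 2*Y*Z**2 - 2*Z**3.


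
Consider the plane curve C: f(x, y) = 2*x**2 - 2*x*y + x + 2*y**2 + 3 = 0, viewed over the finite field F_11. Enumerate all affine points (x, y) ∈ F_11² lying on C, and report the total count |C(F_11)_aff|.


Affine F_11-points: {(0, 2), (0, 9), (1, 6), (2, 1), (3, 5), (3, 9), (4, 1), (4, 3), (7, 2), (7, 5), (10, 4), (10, 6)}; count = 12.

For each of the 121 pairs (x, y) ∈ F_11², evaluate f(x, y) mod 11. Record the zeros.
  x = 0: [0↦3, 1↦5, 2↦0, 3↦10, 4↦2, 5↦9, 6↦9, 7↦2, 8↦10, 9↦0, 10↦5]  zeros at y ∈ {2, 9}
  x = 1: [0↦6, 1↦6, 2↦10, 3↦7, 4↦8, 5↦2, 6↦0, 7↦2, 8↦8, 9↦7, 10↦10]  zeros at y ∈ {6}
  x = 2: [0↦2, 1↦0, 2↦2, 3↦8, 4↦7, 5↦10, 6↦6, 7↦6, 8↦10, 9↦7, 10↦8]  zeros at y ∈ {1}
  x = 3: [0↦2, 1↦9, 2↦9, 3↦2, 4↦10, 5↦0, 6↦5, 7↦3, 8↦5, 9↦0, 10↦10]  zeros at y ∈ {5, 9}
  x = 4: [0↦6, 1↦0, 2↦9, 3↦0, 4↦6, 5↦5, 6↦8, 7↦4, 8↦4, 9↦8, 10↦5]  zeros at y ∈ {1, 3}
  x = 5: [0↦3, 1↦6, 2↦2, 3↦2, 4↦6, 5↦3, 6↦4, 7↦9, 8↦7, 9↦9, 10↦4]  zeros at y ∈ ∅
  x = 6: [0↦4, 1↦5, 2↦10, 3↦8, 4↦10, 5↦5, 6↦4, 7↦7, 8↦3, 9↦3, 10↦7]  zeros at y ∈ ∅
  x = 7: [0↦9, 1↦8, 2↦0, 3↦7, 4↦7, 5↦0, 6↦8, 7↦9, 8↦3, 9↦1, 10↦3]  zeros at y ∈ {2, 5}
  x = 8: [0↦7, 1↦4, 2↦5, 3↦10, 4↦8, 5↦10, 6↦5, 7↦4, 8↦7, 9↦3, 10↦3]  zeros at y ∈ ∅
  x = 9: [0↦9, 1↦4, 2↦3, 3↦6, 4↦2, 5↦2, 6↦6, 7↦3, 8↦4, 9↦9, 10↦7]  zeros at y ∈ ∅
  x = 10: [0↦4, 1↦8, 2↦5, 3↦6, 4↦0, 5↦9, 6↦0, 7↦6, 8↦5, 9↦8, 10↦4]  zeros at y ∈ {4, 6}
Collecting zeros: affine points = {(0, 2), (0, 9), (1, 6), (2, 1), (3, 5), (3, 9), (4, 1), (4, 3), (7, 2), (7, 5), (10, 4), (10, 6)}.
Total count |C(F_11)_aff| = 12.


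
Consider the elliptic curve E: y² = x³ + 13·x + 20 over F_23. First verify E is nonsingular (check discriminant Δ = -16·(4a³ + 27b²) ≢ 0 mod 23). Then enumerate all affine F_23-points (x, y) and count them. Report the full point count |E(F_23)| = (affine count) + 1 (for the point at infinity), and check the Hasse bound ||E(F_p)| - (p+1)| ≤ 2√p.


Affine points = {(2, 10), (2, 13), (5, 7), (5, 16), (10, 0), (12, 8), (12, 15), (14, 5), (14, 18), (15, 5), (15, 18), (16, 0), (17, 5), (17, 18), (20, 0), (21, 3), (21, 20), (22, 11), (22, 12)}; affine count = 19; |E(F_23)| = 20.

Discriminant check: Δ ∝ 4a³ + 27b² = 4·13³ + 27·20² = 4·2197 + 27·400 ≡ 15 (mod 23). Nonzero ⇒ E is nonsingular.
For each x ∈ F_23, compute rhs = x³ + 13·x + 20 mod 23, then count y ∈ F_23 with y² ≡ rhs.
  x = 0: rhs = 20, matching y values: none (0 points).
  x = 1: rhs = 11, matching y values: none (0 points).
  x = 2: rhs = 8, matching y values: 10, 13 (2 points).
  x = 3: rhs = 17, matching y values: none (0 points).
  x = 4: rhs = 21, matching y values: none (0 points).
  x = 5: rhs = 3, matching y values: 7, 16 (2 points).
  x = 6: rhs = 15, matching y values: none (0 points).
  x = 7: rhs = 17, matching y values: none (0 points).
  x = 8: rhs = 15, matching y values: none (0 points).
  x = 9: rhs = 15, matching y values: none (0 points).
  x = 10: rhs = 0, matching y values: 0 (1 points).
  x = 11: rhs = 22, matching y values: none (0 points).
  x = 12: rhs = 18, matching y values: 8, 15 (2 points).
  x = 13: rhs = 17, matching y values: none (0 points).
  x = 14: rhs = 2, matching y values: 5, 18 (2 points).
  x = 15: rhs = 2, matching y values: 5, 18 (2 points).
  x = 16: rhs = 0, matching y values: 0 (1 points).
  x = 17: rhs = 2, matching y values: 5, 18 (2 points).
  x = 18: rhs = 14, matching y values: none (0 points).
  x = 19: rhs = 19, matching y values: none (0 points).
  x = 20: rhs = 0, matching y values: 0 (1 points).
  x = 21: rhs = 9, matching y values: 3, 20 (2 points).
  x = 22: rhs = 6, matching y values: 11, 12 (2 points).
Total affine count: 19.
Full point count |E(F_23)| = 19 + 1 = 20.
Hasse bound: |20 − (23+1)| = |-4| = 4 ≤ 2√23 ≈ 9.5917 ✓.


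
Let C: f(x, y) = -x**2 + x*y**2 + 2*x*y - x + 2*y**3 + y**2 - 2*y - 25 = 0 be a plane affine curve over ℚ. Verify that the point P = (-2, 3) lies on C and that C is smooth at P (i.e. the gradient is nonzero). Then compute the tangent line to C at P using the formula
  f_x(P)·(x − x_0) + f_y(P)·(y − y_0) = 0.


Tangent line at P: 18*x + 42*y - 90 = 0.

Step 1: f(-2, 3) = 0, so P lies on C.
Step 2: partial derivatives
  f_x(x, y) = -2*x + y**2 + 2*y - 1, f_y(x, y) = 2*x*y + 2*x + 6*y**2 + 2*y - 2.
  f_x(P) = 18, f_y(P) = 42 (gradient nonzero, so P is smooth).
Step 3: tangent line at P: 18·(x − -2) + 42·(y − 3) = 0.
Expanding: 18*x + 42*y - 90 = 0.


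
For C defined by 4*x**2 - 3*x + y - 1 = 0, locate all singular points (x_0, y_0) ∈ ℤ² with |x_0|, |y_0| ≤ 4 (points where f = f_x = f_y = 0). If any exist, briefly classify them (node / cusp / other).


No singular points in the scanned grid; C is smooth there.

Compute partial derivatives:
  f_x = 8*x - 3.
  f_y = 1.
f_y = 1 is a nonzero constant, so f_y never vanishes: no point (x, y) can satisfy f = f_x = f_y = 0. In particular no (x, y) ∈ {−4, ..., 4}² is singular; the curve is smooth.


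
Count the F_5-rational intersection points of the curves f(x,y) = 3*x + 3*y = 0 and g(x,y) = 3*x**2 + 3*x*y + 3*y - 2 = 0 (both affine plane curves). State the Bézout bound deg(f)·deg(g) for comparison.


Common zeros: {(1, 4)}; count = 1; Bézout bound = 2.

deg(f) = 1, deg(g) = 2, so Bézout bound = 2.
Scan x ∈ F_5. For each x, list the y ∈ F_5 with f(x, y) ≡ 0 and those with g(x, y) ≡ 0 (mod 5); the common zeros in that column are the intersection.
  x = 0: f ≡ 0 at y ∈ {0}; g ≡ 0 at y ∈ {4}; common: ∅.
  x = 1: f ≡ 0 at y ∈ {4}; g ≡ 0 at y ∈ {4}; common: {4}.
  x = 2: f ≡ 0 at y ∈ {3}; g ≡ 0 at y ∈ {0}; common: ∅.
  x = 3: f ≡ 0 at y ∈ {2}; g ≡ 0 at y ∈ {0}; common: ∅.
  x = 4: f ≡ 0 at y ∈ {1}; g ≡ 0 at y ∈ ∅; common: ∅.
Collecting: common zeros = {(1, 4)}, so the count is 1.
Comparison with the Bézout bound: 1 ≤ 2 = deg(f)·deg(g), as expected for curves with no common component (the affine F_5-count falls short of the bound because intersections may lie at infinity, over extension fields, or carry multiplicity).


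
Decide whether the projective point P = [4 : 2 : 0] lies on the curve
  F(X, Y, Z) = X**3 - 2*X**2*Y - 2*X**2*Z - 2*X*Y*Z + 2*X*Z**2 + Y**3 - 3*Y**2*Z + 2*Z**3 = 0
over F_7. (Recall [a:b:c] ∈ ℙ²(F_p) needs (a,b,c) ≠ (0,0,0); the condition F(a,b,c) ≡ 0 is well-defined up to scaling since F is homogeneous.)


F(4,2,0) ≡ 1 (mod 7); P is NOT on the curve.

Evaluate F(4, 2, 0) term-by-term (mod 7).
  X**3 ↦ 1·64·1·1 = 64
  -2*X**2*Y ↦ -2·16·2·1 = -64
  -2*X**2*Z ↦ -2·16·1·0 = 0
  -2*X*Y*Z ↦ -2·4·2·0 = 0
  2*X*Z**2 ↦ 2·4·1·0 = 0
  Y**3 ↦ 1·1·8·1 = 8
  -3*Y**2*Z ↦ -3·1·4·0 = 0
  2*Z**3 ↦ 2·1·1·0 = 0
Sum: F(4, 2, 0) = (64) + (-64) + (0) + (0) + (0) + (8) + (0) + (0) = 8.
Reducing mod 7: 8 ≡ 1 (mod 7).
Since F(a, b, c) ≡ 1 ≠ 0 (mod 7), P does NOT lie on the curve.


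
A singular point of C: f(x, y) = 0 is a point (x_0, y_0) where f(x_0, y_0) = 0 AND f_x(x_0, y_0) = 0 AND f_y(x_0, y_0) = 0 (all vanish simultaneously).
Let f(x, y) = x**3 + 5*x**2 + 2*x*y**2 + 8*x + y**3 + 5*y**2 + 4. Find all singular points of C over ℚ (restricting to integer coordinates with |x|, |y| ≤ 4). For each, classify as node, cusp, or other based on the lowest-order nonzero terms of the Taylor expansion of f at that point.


Singular points: {(-2, 0)}; classification: node.

Compute partial derivatives:
  f_x = 3*x**2 + 10*x + 2*y**2 + 8.
  f_y = 4*x*y + 3*y**2 + 10*y.
Scan x_0 ∈ {−4, ..., 4}. For each x_0, f_y(x_0, y) is a polynomial in y; find its integer roots y ∈ {−4, ..., 4}, then test f_x and f at those candidates.
  x = -4: f_y(-4, y) = 3*y**2 - 6*y; vanishes at y ∈ {0, 2}. (-4, 0): f_x = 16 ≠ 0; (-4, 2): f_x = 24 ≠ 0.
  x = -3: f_y(-3, y) = 3*y**2 - 2*y; vanishes at y ∈ {0}. (-3, 0): f_x = 5 ≠ 0.
  x = -2: f_y(-2, y) = 3*y**2 + 2*y; vanishes at y ∈ {0}. (-2, 0): f_x = 0, f = 0 — SINGULAR.
  x = -1: f_y(-1, y) = 3*y**2 + 6*y; vanishes at y ∈ {-2, 0}. (-1, -2): f_x = 9 ≠ 0; (-1, 0): f_x = 1 ≠ 0.
  x = 0: f_y(0, y) = 3*y**2 + 10*y; vanishes at y ∈ {0}. (0, 0): f_x = 8 ≠ 0.
  x = 1: f_y(1, y) = 3*y**2 + 14*y; vanishes at y ∈ {0}. (1, 0): f_x = 21 ≠ 0.
  x = 2: f_y(2, y) = 3*y**2 + 18*y; vanishes at y ∈ {0}. (2, 0): f_x = 40 ≠ 0.
  x = 3: f_y(3, y) = 3*y**2 + 22*y; vanishes at y ∈ {0}. (3, 0): f_x = 65 ≠ 0.
  x = 4: f_y(4, y) = 3*y**2 + 26*y; vanishes at y ∈ {0}. (4, 0): f_x = 96 ≠ 0.
Only singular point on the grid: (-2, 0).
Classify: substitute x = -2 + u, y = 0 + v and expand: f = u**3 - u**2 + 2*u*v**2 + v**3 + v**2.
No constant or linear terms (consistent with a singular point). Quadratic part: -u**2 + v**2. Cubic part: u**3 + 2*u*v**2 + v**3.
The quadratic part v**2 - u**2 = (v − u)(v + u) splits into two distinct linear factors, so there are two distinct tangent lines y − 0 = ±(x − -2) — this is a node (ordinary double point).
Classification: node.


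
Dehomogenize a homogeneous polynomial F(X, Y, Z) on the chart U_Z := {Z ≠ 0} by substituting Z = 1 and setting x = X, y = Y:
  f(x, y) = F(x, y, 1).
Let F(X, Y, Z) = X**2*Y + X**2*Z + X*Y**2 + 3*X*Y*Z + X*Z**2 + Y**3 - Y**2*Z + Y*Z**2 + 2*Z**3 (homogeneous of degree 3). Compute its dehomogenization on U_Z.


f(x, y) = x**2*y + x**2 + x*y**2 + 3*x*y + x + y**3 - y**2 + y + 2

On U_Z we set Z = 1. Each monomial c·X^i·Y^j·Z^k in F becomes c·x^i·y^j·1^k = c·x^i·y^j.
Substituting Z = 1: F(X, Y, 1) = x**2*y + x**2 + x*y**2 + 3*x*y + x + y**3 - y**2 + y + 2.
Note: deg(f) ≤ deg(F) = 3; strict inequality happens when F is divisible by Z (lost terms).


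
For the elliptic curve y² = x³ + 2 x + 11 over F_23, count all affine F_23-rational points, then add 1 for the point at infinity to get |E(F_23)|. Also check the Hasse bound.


Affine points = {(2, 0), (5, 10), (5, 13), (6, 3), (6, 20), (7, 0), (13, 7), (13, 16), (14, 0), (15, 9), (15, 14), (17, 6), (17, 17), (19, 10), (19, 13), (20, 1), (20, 22), (22, 10), (22, 13)}; affine count = 19; |E(F_23)| = 20.

Discriminant check: Δ ∝ 4a³ + 27b² = 4·2³ + 27·11² = 4·8 + 27·121 ≡ 10 (mod 23). Nonzero ⇒ E is nonsingular.
For each x ∈ F_23, compute rhs = x³ + 2·x + 11 mod 23, then count y ∈ F_23 with y² ≡ rhs.
  x = 0: rhs = 11, matching y values: none (0 points).
  x = 1: rhs = 14, matching y values: none (0 points).
  x = 2: rhs = 0, matching y values: 0 (1 points).
  x = 3: rhs = 21, matching y values: none (0 points).
  x = 4: rhs = 14, matching y values: none (0 points).
  x = 5: rhs = 8, matching y values: 10, 13 (2 points).
  x = 6: rhs = 9, matching y values: 3, 20 (2 points).
  x = 7: rhs = 0, matching y values: 0 (1 points).
  x = 8: rhs = 10, matching y values: none (0 points).
  x = 9: rhs = 22, matching y values: none (0 points).
  x = 10: rhs = 19, matching y values: none (0 points).
  x = 11: rhs = 7, matching y values: none (0 points).
  x = 12: rhs = 15, matching y values: none (0 points).
  x = 13: rhs = 3, matching y values: 7, 16 (2 points).
  x = 14: rhs = 0, matching y values: 0 (1 points).
  x = 15: rhs = 12, matching y values: 9, 14 (2 points).
  x = 16: rhs = 22, matching y values: none (0 points).
  x = 17: rhs = 13, matching y values: 6, 17 (2 points).
  x = 18: rhs = 14, matching y values: none (0 points).
  x = 19: rhs = 8, matching y values: 10, 13 (2 points).
  x = 20: rhs = 1, matching y values: 1, 22 (2 points).
  x = 21: rhs = 22, matching y values: none (0 points).
  x = 22: rhs = 8, matching y values: 10, 13 (2 points).
Total affine count: 19.
Full point count |E(F_23)| = 19 + 1 = 20.
Hasse bound: |20 − (23+1)| = |-4| = 4 ≤ 2√23 ≈ 9.5917 ✓.


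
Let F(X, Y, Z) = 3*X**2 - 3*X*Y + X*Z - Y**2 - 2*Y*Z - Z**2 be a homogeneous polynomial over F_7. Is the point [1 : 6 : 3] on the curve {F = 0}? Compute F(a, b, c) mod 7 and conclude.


F(1,6,3) ≡ 5 (mod 7); P is NOT on the curve.

Evaluate F(1, 6, 3) term-by-term (mod 7).
  3*X**2 ↦ 3·1·1·1 = 3
  -3*X*Y ↦ -3·1·6·1 = -18
  X*Z ↦ 1·1·1·3 = 3
  -Y**2 ↦ -1·1·36·1 = -36
  -2*Y*Z ↦ -2·1·6·3 = -36
  -Z**2 ↦ -1·1·1·9 = -9
Sum: F(1, 6, 3) = (3) + (-18) + (3) + (-36) + (-36) + (-9) = -93.
Reducing mod 7: -93 ≡ 5 (mod 7).
Since F(a, b, c) ≡ 5 ≠ 0 (mod 7), P does NOT lie on the curve.


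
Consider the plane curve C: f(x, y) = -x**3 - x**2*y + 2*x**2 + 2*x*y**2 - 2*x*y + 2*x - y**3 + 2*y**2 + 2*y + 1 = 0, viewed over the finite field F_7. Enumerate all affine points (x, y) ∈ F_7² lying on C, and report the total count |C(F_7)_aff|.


Affine F_7-points: {(1, 4), (2, 3), (2, 5), (4, 2), (6, 2), (6, 6)}; count = 6.

For each of the 49 pairs (x, y) ∈ F_7², evaluate f(x, y) mod 7. Record the zeros.
  x = 0: [0↦1, 1↦4, 2↦5, 3↦5, 4↦5, 5↦6, 6↦2]  zeros at y ∈ ∅
  x = 1: [0↦4, 1↦6, 2↦3, 3↦3, 4↦0, 5↦2, 6↦3]  zeros at y ∈ {4}
  x = 2: [0↦5, 1↦4, 2↦2, 3↦0, 4↦6, 5↦0, 6↦4]  zeros at y ∈ {3, 5}
  x = 3: [0↦5, 1↦6, 2↦3, 3↦4, 4↦3, 5↦1, 6↦6]  zeros at y ∈ ∅
  x = 4: [0↦5, 1↦6, 2↦0, 3↦2, 4↦6, 5↦6, 6↦3]  zeros at y ∈ {2}
  x = 5: [0↦6, 1↦5, 2↦1, 3↦2, 4↦2, 5↦2, 6↦3]  zeros at y ∈ ∅
  x = 6: [0↦2, 1↦4, 2↦0, 3↦5, 4↦6, 5↦4, 6↦0]  zeros at y ∈ {2, 6}
Collecting zeros: affine points = {(1, 4), (2, 3), (2, 5), (4, 2), (6, 2), (6, 6)}.
Total count |C(F_7)_aff| = 6.


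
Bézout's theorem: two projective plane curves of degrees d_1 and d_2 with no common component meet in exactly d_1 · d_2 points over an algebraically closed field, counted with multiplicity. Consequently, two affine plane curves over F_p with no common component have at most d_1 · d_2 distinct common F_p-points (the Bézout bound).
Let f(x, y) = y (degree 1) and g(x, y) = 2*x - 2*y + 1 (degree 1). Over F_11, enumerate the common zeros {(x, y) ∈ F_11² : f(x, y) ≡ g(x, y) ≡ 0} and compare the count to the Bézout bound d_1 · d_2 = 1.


Common zeros: {(5, 0)}; count = 1; Bézout bound = 1.

deg(f) = 1, deg(g) = 1, so Bézout bound = 1.
Scan x ∈ F_11. For each x, list the y ∈ F_11 with f(x, y) ≡ 0 and those with g(x, y) ≡ 0 (mod 11); the common zeros in that column are the intersection.
  x = 0: f ≡ 0 at y ∈ {0}; g ≡ 0 at y ∈ {6}; common: ∅.
  x = 1: f ≡ 0 at y ∈ {0}; g ≡ 0 at y ∈ {7}; common: ∅.
  x = 2: f ≡ 0 at y ∈ {0}; g ≡ 0 at y ∈ {8}; common: ∅.
  x = 3: f ≡ 0 at y ∈ {0}; g ≡ 0 at y ∈ {9}; common: ∅.
  x = 4: f ≡ 0 at y ∈ {0}; g ≡ 0 at y ∈ {10}; common: ∅.
  x = 5: f ≡ 0 at y ∈ {0}; g ≡ 0 at y ∈ {0}; common: {0}.
  x = 6: f ≡ 0 at y ∈ {0}; g ≡ 0 at y ∈ {1}; common: ∅.
  x = 7: f ≡ 0 at y ∈ {0}; g ≡ 0 at y ∈ {2}; common: ∅.
  x = 8: f ≡ 0 at y ∈ {0}; g ≡ 0 at y ∈ {3}; common: ∅.
  x = 9: f ≡ 0 at y ∈ {0}; g ≡ 0 at y ∈ {4}; common: ∅.
  x = 10: f ≡ 0 at y ∈ {0}; g ≡ 0 at y ∈ {5}; common: ∅.
Collecting: common zeros = {(5, 0)}, so the count is 1.
Comparison with the Bézout bound: 1 ≤ 1 = deg(f)·deg(g), as expected for curves with no common component (the bound is attained).


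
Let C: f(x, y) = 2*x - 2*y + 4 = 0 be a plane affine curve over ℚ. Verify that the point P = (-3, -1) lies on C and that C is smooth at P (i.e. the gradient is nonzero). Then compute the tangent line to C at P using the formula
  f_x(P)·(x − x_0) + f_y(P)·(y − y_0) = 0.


Tangent line at P: 2*x - 2*y + 4 = 0.

Step 1: f(-3, -1) = 0, so P lies on C.
Step 2: partial derivatives
  f_x(x, y) = 2, f_y(x, y) = -2.
  f_x(P) = 2, f_y(P) = -2 (gradient nonzero, so P is smooth).
Step 3: tangent line at P: 2·(x − -3) + -2·(y − -1) = 0.
Expanding: 2*x - 2*y + 4 = 0.


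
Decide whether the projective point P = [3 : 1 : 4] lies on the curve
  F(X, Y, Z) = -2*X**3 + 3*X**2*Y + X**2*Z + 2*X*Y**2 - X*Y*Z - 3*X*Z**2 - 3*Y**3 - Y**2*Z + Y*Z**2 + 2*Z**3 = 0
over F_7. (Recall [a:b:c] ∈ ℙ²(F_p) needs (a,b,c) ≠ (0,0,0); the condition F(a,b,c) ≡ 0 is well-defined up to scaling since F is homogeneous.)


F(3,1,4) ≡ 3 (mod 7); P is NOT on the curve.

Evaluate F(3, 1, 4) term-by-term (mod 7).
  -2*X**3 ↦ -2·27·1·1 = -54
  3*X**2*Y ↦ 3·9·1·1 = 27
  X**2*Z ↦ 1·9·1·4 = 36
  2*X*Y**2 ↦ 2·3·1·1 = 6
  -X*Y*Z ↦ -1·3·1·4 = -12
  -3*X*Z**2 ↦ -3·3·1·16 = -144
  -3*Y**3 ↦ -3·1·1·1 = -3
  -Y**2*Z ↦ -1·1·1·4 = -4
  Y*Z**2 ↦ 1·1·1·16 = 16
  2*Z**3 ↦ 2·1·1·64 = 128
Sum: F(3, 1, 4) = (-54) + (27) + (36) + (6) + (-12) + (-144) + (-3) + (-4) + (16) + (128) = -4.
Reducing mod 7: -4 ≡ 3 (mod 7).
Since F(a, b, c) ≡ 3 ≠ 0 (mod 7), P does NOT lie on the curve.


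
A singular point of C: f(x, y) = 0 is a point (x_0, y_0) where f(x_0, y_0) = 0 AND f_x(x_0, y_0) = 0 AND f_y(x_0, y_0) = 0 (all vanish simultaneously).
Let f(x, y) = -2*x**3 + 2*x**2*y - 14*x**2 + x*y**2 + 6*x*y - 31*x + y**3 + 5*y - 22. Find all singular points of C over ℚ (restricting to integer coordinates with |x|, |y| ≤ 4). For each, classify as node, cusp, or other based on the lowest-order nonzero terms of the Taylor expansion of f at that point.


Singular points: {(-2, 1)}; classification: cusp.

Compute partial derivatives:
  f_x = -6*x**2 + 4*x*y - 28*x + y**2 + 6*y - 31.
  f_y = 2*x**2 + 2*x*y + 6*x + 3*y**2 + 5.
Scan x_0 ∈ {−4, ..., 4}. For each x_0, f_y(x_0, y) is a polynomial in y; find its integer roots y ∈ {−4, ..., 4}, then test f_x and f at those candidates.
  x = -4: f_y(-4, y) = 3*y**2 - 8*y + 13; no integer root y with |y| ≤ 4.
  x = -3: f_y(-3, y) = 3*y**2 - 6*y + 5; no integer root y with |y| ≤ 4.
  x = -2: f_y(-2, y) = 3*y**2 - 4*y + 1; vanishes at y ∈ {1}. (-2, 1): f_x = 0, f = 0 — SINGULAR.
  x = -1: f_y(-1, y) = 3*y**2 - 2*y + 1; no integer root y with |y| ≤ 4.
  x = 0: f_y(0, y) = 3*y**2 + 5; no integer root y with |y| ≤ 4.
  x = 1: f_y(1, y) = 3*y**2 + 2*y + 13; no integer root y with |y| ≤ 4.
  x = 2: f_y(2, y) = 3*y**2 + 4*y + 25; no integer root y with |y| ≤ 4.
  x = 3: f_y(3, y) = 3*y**2 + 6*y + 41; no integer root y with |y| ≤ 4.
  x = 4: f_y(4, y) = 3*y**2 + 8*y + 61; no integer root y with |y| ≤ 4.
Only singular point on the grid: (-2, 1).
Classify: substitute x = -2 + u, y = 1 + v and expand: f = -2*u**3 + 2*u**2*v + u*v**2 + v**3 + v**2.
No constant or linear terms (consistent with a singular point). Quadratic part: v**2. Cubic part: -2*u**3 + 2*u**2*v + u*v**2 + v**3.
The quadratic part v**2 is a perfect square, so there is a single (double) tangent line v = 0, i.e. y = 1. Restricting the cubic part to that line (v = 0) leaves -2*u**3 ≠ 0, so f is not divisible by v and the branch is v² ≈ 2*u**3 to lowest order — this is a cusp.
Classification: cusp.


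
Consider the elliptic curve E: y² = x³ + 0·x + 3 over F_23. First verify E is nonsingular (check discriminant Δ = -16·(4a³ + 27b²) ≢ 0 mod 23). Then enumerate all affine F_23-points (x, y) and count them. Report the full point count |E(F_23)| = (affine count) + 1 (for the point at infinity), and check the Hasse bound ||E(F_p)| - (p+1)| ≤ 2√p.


Affine points = {(0, 7), (0, 16), (1, 2), (1, 21), (5, 6), (5, 17), (6, 9), (6, 14), (7, 1), (7, 22), (8, 3), (8, 20), (11, 0), (12, 11), (12, 12), (18, 4), (18, 19), (19, 10), (19, 13), (21, 8), (21, 15), (22, 5), (22, 18)}; affine count = 23; |E(F_23)| = 24.

Discriminant check: Δ ∝ 4a³ + 27b² = 4·0³ + 27·3² = 4·0 + 27·9 ≡ 13 (mod 23). Nonzero ⇒ E is nonsingular.
For each x ∈ F_23, compute rhs = x³ + 0·x + 3 mod 23, then count y ∈ F_23 with y² ≡ rhs.
  x = 0: rhs = 3, matching y values: 7, 16 (2 points).
  x = 1: rhs = 4, matching y values: 2, 21 (2 points).
  x = 2: rhs = 11, matching y values: none (0 points).
  x = 3: rhs = 7, matching y values: none (0 points).
  x = 4: rhs = 21, matching y values: none (0 points).
  x = 5: rhs = 13, matching y values: 6, 17 (2 points).
  x = 6: rhs = 12, matching y values: 9, 14 (2 points).
  x = 7: rhs = 1, matching y values: 1, 22 (2 points).
  x = 8: rhs = 9, matching y values: 3, 20 (2 points).
  x = 9: rhs = 19, matching y values: none (0 points).
  x = 10: rhs = 14, matching y values: none (0 points).
  x = 11: rhs = 0, matching y values: 0 (1 points).
  x = 12: rhs = 6, matching y values: 11, 12 (2 points).
  x = 13: rhs = 15, matching y values: none (0 points).
  x = 14: rhs = 10, matching y values: none (0 points).
  x = 15: rhs = 20, matching y values: none (0 points).
  x = 16: rhs = 5, matching y values: none (0 points).
  x = 17: rhs = 17, matching y values: none (0 points).
  x = 18: rhs = 16, matching y values: 4, 19 (2 points).
  x = 19: rhs = 8, matching y values: 10, 13 (2 points).
  x = 20: rhs = 22, matching y values: none (0 points).
  x = 21: rhs = 18, matching y values: 8, 15 (2 points).
  x = 22: rhs = 2, matching y values: 5, 18 (2 points).
Total affine count: 23.
Full point count |E(F_23)| = 23 + 1 = 24.
Hasse bound: |24 − (23+1)| = |0| = 0 ≤ 2√23 ≈ 9.5917 ✓.


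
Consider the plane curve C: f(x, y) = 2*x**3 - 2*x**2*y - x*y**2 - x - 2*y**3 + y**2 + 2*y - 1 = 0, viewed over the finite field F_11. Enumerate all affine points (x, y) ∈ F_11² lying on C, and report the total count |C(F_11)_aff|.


Affine F_11-points: {(0, 1), (0, 6), (0, 10), (1, 0), (3, 5), (3, 6), (3, 10), (4, 1), (4, 5), (4, 9), (6, 9), (7, 10), (8, 1), (9, 5), (10, 9)}; count = 15.

For each of the 121 pairs (x, y) ∈ F_11², evaluate f(x, y) mod 11. Record the zeros.
  x = 0: [0↦10, 1↦0, 2↦2, 3↦4, 4↦5, 5↦4, 6↦0, 7↦3, 8↦1, 9↦4, 10↦0]  zeros at y ∈ {1, 6, 10}
  x = 1: [0↦0, 1↦9, 2↦6, 3↦1, 4↦4, 5↦3, 6↦8, 7↦7, 8↦10, 9↦5, 10↦2]  zeros at y ∈ {0}
  x = 2: [0↦2, 1↦4, 2↦3, 3↦9, 4↦10, 5↦5, 6↦4, 7↦6, 8↦10, 9↦4, 10↦9]  zeros at y ∈ ∅
  x = 3: [0↦6, 1↦8, 2↦5, 3↦7, 4↦2, 5↦0, 6↦0, 7↦1, 8↦2, 9↦2, 10↦0]  zeros at y ∈ {5, 6, 10}
  x = 4: [0↦2, 1↦0, 2↦2, 3↦7, 4↦3, 5↦0, 6↦8, 7↦4, 8↦9, 9↦0, 10↦9]  zeros at y ∈ {1, 5, 9}
  x = 5: [0↦2, 1↦3, 2↦6, 3↦10, 4↦3, 5↦6, 6↦7, 7↦5, 8↦10, 9↦10, 10↦4]  zeros at y ∈ ∅
  x = 6: [0↦7, 1↦7, 2↦7, 3↦6, 4↦3, 5↦8, 6↦9, 7↦5, 8↦6, 9↦0, 10↦8]  zeros at y ∈ {9}
  x = 7: [0↦7, 1↦2, 2↦6, 3↦7, 4↦4, 5↦7, 6↦4, 7↦5, 8↦9, 9↦4, 10↦0]  zeros at y ∈ {10}
  x = 8: [0↦3, 1↦0, 2↦4, 3↦3, 4↦7, 5↦4, 6↦4, 7↦6, 8↦9, 9↦1, 10↦3]  zeros at y ∈ {1}
  x = 9: [0↦7, 1↦2, 2↦2, 3↦6, 4↦2, 5↦0, 6↦10, 7↦9, 8↦7, 9↦3, 10↦7]  zeros at y ∈ {5}
  x = 10: [0↦9, 1↦9, 2↦1, 3↦6, 4↦1, 5↦7, 6↦1, 7↦4, 8↦4, 9↦0, 10↦2]  zeros at y ∈ {9}
Collecting zeros: affine points = {(0, 1), (0, 6), (0, 10), (1, 0), (3, 5), (3, 6), (3, 10), (4, 1), (4, 5), (4, 9), (6, 9), (7, 10), (8, 1), (9, 5), (10, 9)}.
Total count |C(F_11)_aff| = 15.


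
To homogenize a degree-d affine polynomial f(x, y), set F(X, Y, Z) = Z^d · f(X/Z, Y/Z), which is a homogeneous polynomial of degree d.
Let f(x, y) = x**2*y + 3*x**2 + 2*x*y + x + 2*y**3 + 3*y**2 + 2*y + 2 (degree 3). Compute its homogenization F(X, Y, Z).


F(X, Y, Z) = X**2*Y + 3*X**2*Z + 2*X*Y*Z + X*Z**2 + 2*Y**3 + 3*Y**2*Z + 2*Y*Z**2 + 2*Z**3

deg(f) = 3.
Substitute x = X/Z, y = Y/Z into f, then multiply by Z^3.
  monomial 1·x^2·y^1 ↦ 1·X^2·Y^1·Z^0.
  monomial 3·x^2·y^0 ↦ 3·X^2·Y^0·Z^1.
  monomial 2·x^1·y^1 ↦ 2·X^1·Y^1·Z^1.
  monomial 1·x^1·y^0 ↦ 1·X^1·Y^0·Z^2.
  monomial 2·x^0·y^3 ↦ 2·X^0·Y^3·Z^0.
  monomial 3·x^0·y^2 ↦ 3·X^0·Y^2·Z^1.
  monomial 2·x^0·y^1 ↦ 2·X^0·Y^1·Z^2.
  monomial 2·x^0·y^0 ↦ 2·X^0·Y^0·Z^3.
Collecting: F(X, Y, Z) = X**2*Y + 3*X**2*Z + 2*X*Y*Z + X*Z**2 + 2*Y**3 + 3*Y**2*Z + 2*Y*Z**2 + 2*Z**3.


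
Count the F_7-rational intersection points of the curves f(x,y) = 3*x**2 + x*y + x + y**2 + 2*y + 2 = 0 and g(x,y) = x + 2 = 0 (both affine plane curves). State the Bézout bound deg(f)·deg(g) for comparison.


Common zeros: {(5, 3), (5, 4)}; count = 2; Bézout bound = 2.

deg(f) = 2, deg(g) = 1, so Bézout bound = 2.
Scan x ∈ F_7. For each x, list the y ∈ F_7 with f(x, y) ≡ 0 and those with g(x, y) ≡ 0 (mod 7); the common zeros in that column are the intersection.
  x = 0: f ≡ 0 at y ∈ ∅; g ≡ 0 at y ∈ ∅; common: ∅.
  x = 1: f ≡ 0 at y ∈ ∅; g ≡ 0 at y ∈ ∅; common: ∅.
  x = 2: f ≡ 0 at y ∈ {1, 2}; g ≡ 0 at y ∈ ∅; common: ∅.
  x = 3: f ≡ 0 at y ∈ {3, 6}; g ≡ 0 at y ∈ ∅; common: ∅.
  x = 4: f ≡ 0 at y ∈ {2, 6}; g ≡ 0 at y ∈ ∅; common: ∅.
  x = 5: f ≡ 0 at y ∈ {3, 4}; g ≡ 0 at y ∈ {0, 1, 2, 3, 4, 5, 6}; common: {3, 4}.
  x = 6: f ≡ 0 at y ∈ ∅; g ≡ 0 at y ∈ ∅; common: ∅.
Collecting: common zeros = {(5, 3), (5, 4)}, so the count is 2.
Comparison with the Bézout bound: 2 ≤ 2 = deg(f)·deg(g), as expected for curves with no common component (the bound is attained).


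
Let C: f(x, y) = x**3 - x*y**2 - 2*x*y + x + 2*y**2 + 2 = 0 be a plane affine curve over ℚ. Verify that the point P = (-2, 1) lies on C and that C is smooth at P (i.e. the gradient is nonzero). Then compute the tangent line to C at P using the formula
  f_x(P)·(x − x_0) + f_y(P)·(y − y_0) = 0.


Tangent line at P: 10*x + 12*y + 8 = 0.

Step 1: f(-2, 1) = 0, so P lies on C.
Step 2: partial derivatives
  f_x(x, y) = 3*x**2 - y**2 - 2*y + 1, f_y(x, y) = -2*x*y - 2*x + 4*y.
  f_x(P) = 10, f_y(P) = 12 (gradient nonzero, so P is smooth).
Step 3: tangent line at P: 10·(x − -2) + 12·(y − 1) = 0.
Expanding: 10*x + 12*y + 8 = 0.


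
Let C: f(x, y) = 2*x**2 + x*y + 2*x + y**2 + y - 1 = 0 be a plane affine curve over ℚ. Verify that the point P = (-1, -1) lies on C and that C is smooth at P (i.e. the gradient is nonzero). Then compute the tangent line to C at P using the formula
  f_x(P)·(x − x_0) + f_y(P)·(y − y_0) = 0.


Tangent line at P: -3*x - 2*y - 5 = 0.

Step 1: f(-1, -1) = 0, so P lies on C.
Step 2: partial derivatives
  f_x(x, y) = 4*x + y + 2, f_y(x, y) = x + 2*y + 1.
  f_x(P) = -3, f_y(P) = -2 (gradient nonzero, so P is smooth).
Step 3: tangent line at P: -3·(x − -1) + -2·(y − -1) = 0.
Expanding: -3*x - 2*y - 5 = 0.


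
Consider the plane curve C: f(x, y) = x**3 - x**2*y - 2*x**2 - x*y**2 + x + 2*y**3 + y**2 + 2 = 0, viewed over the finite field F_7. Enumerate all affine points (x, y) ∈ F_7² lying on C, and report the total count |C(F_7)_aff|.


Affine F_7-points: {(1, 4), (3, 0), (4, 1), (4, 5), (4, 6), (6, 4)}; count = 6.

For each of the 49 pairs (x, y) ∈ F_7², evaluate f(x, y) mod 7. Record the zeros.
  x = 0: [0↦2, 1↦5, 2↦1, 3↦2, 4↦6, 5↦4, 6↦1]  zeros at y ∈ ∅
  x = 1: [0↦2, 1↦3, 2↦2, 3↦4, 4↦0, 5↦2, 6↦1]  zeros at y ∈ {4}
  x = 2: [0↦4, 1↦1, 2↦1, 3↦2, 4↦2, 5↦6, 6↦5]  zeros at y ∈ ∅
  x = 3: [0↦0, 1↦5, 2↦4, 3↦2, 4↦4, 5↦1, 6↦5]  zeros at y ∈ {0}
  x = 4: [0↦3, 1↦0, 2↦3, 3↦3, 4↦5, 5↦0, 6↦0]  zeros at y ∈ {1, 5, 6}
  x = 5: [0↦5, 1↦6, 2↦4, 3↦4, 4↦4, 5↦2, 6↦3]  zeros at y ∈ ∅
  x = 6: [0↦5, 1↦1, 2↦6, 3↦4, 4↦0, 5↦6, 6↦6]  zeros at y ∈ {4}
Collecting zeros: affine points = {(1, 4), (3, 0), (4, 1), (4, 5), (4, 6), (6, 4)}.
Total count |C(F_7)_aff| = 6.


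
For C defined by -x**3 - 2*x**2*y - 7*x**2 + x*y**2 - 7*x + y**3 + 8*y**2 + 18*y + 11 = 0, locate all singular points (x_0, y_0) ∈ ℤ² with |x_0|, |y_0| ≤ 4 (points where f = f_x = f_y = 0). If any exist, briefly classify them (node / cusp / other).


Singular points: {(-1, -2)}; classification: cusp.

Compute partial derivatives:
  f_x = -3*x**2 - 4*x*y - 14*x + y**2 - 7.
  f_y = -2*x**2 + 2*x*y + 3*y**2 + 16*y + 18.
Scan x_0 ∈ {−4, ..., 4}. For each x_0, f_y(x_0, y) is a polynomial in y; find its integer roots y ∈ {−4, ..., 4}, then test f_x and f at those candidates.
  x = -4: f_y(-4, y) = 3*y**2 + 8*y - 14; no integer root y with |y| ≤ 4.
  x = -3: f_y(-3, y) = 3*y**2 + 10*y; vanishes at y ∈ {0}. (-3, 0): f_x = 8 ≠ 0.
  x = -2: f_y(-2, y) = 3*y**2 + 12*y + 10; no integer root y with |y| ≤ 4.
  x = -1: f_y(-1, y) = 3*y**2 + 14*y + 16; vanishes at y ∈ {-2}. (-1, -2): f_x = 0, f = 0 — SINGULAR.
  x = 0: f_y(0, y) = 3*y**2 + 16*y + 18; no integer root y with |y| ≤ 4.
  x = 1: f_y(1, y) = 3*y**2 + 18*y + 16; no integer root y with |y| ≤ 4.
  x = 2: f_y(2, y) = 3*y**2 + 20*y + 10; no integer root y with |y| ≤ 4.
  x = 3: f_y(3, y) = 3*y**2 + 22*y; vanishes at y ∈ {0}. (3, 0): f_x = -76 ≠ 0.
  x = 4: f_y(4, y) = 3*y**2 + 24*y - 14; no integer root y with |y| ≤ 4.
Only singular point on the grid: (-1, -2).
Classify: substitute x = -1 + u, y = -2 + v and expand: f = -u**3 - 2*u**2*v + u*v**2 + v**3 + v**2.
No constant or linear terms (consistent with a singular point). Quadratic part: v**2. Cubic part: -u**3 - 2*u**2*v + u*v**2 + v**3.
The quadratic part v**2 is a perfect square, so there is a single (double) tangent line v = 0, i.e. y = -2. Restricting the cubic part to that line (v = 0) leaves -u**3 ≠ 0, so f is not divisible by v and the branch is v² ≈ u**3 to lowest order — this is a cusp.
Classification: cusp.


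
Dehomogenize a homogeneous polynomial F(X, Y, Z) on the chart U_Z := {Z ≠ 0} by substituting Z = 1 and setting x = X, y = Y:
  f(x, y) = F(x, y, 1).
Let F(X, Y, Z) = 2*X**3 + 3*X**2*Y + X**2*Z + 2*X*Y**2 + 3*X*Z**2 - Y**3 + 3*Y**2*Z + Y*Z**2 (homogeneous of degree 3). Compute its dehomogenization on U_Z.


f(x, y) = 2*x**3 + 3*x**2*y + x**2 + 2*x*y**2 + 3*x - y**3 + 3*y**2 + y

On U_Z we set Z = 1. Each monomial c·X^i·Y^j·Z^k in F becomes c·x^i·y^j·1^k = c·x^i·y^j.
Substituting Z = 1: F(X, Y, 1) = 2*x**3 + 3*x**2*y + x**2 + 2*x*y**2 + 3*x - y**3 + 3*y**2 + y.
Note: deg(f) ≤ deg(F) = 3; strict inequality happens when F is divisible by Z (lost terms).


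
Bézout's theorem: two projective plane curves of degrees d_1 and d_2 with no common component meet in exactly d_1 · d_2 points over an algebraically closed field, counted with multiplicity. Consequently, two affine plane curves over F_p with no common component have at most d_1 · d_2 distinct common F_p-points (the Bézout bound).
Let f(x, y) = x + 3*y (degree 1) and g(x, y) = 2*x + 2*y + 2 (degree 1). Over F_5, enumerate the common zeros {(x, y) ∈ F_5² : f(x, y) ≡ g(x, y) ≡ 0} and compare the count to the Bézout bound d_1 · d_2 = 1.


Common zeros: {(1, 3)}; count = 1; Bézout bound = 1.

deg(f) = 1, deg(g) = 1, so Bézout bound = 1.
Scan x ∈ F_5. For each x, list the y ∈ F_5 with f(x, y) ≡ 0 and those with g(x, y) ≡ 0 (mod 5); the common zeros in that column are the intersection.
  x = 0: f ≡ 0 at y ∈ {0}; g ≡ 0 at y ∈ {4}; common: ∅.
  x = 1: f ≡ 0 at y ∈ {3}; g ≡ 0 at y ∈ {3}; common: {3}.
  x = 2: f ≡ 0 at y ∈ {1}; g ≡ 0 at y ∈ {2}; common: ∅.
  x = 3: f ≡ 0 at y ∈ {4}; g ≡ 0 at y ∈ {1}; common: ∅.
  x = 4: f ≡ 0 at y ∈ {2}; g ≡ 0 at y ∈ {0}; common: ∅.
Collecting: common zeros = {(1, 3)}, so the count is 1.
Comparison with the Bézout bound: 1 ≤ 1 = deg(f)·deg(g), as expected for curves with no common component (the bound is attained).


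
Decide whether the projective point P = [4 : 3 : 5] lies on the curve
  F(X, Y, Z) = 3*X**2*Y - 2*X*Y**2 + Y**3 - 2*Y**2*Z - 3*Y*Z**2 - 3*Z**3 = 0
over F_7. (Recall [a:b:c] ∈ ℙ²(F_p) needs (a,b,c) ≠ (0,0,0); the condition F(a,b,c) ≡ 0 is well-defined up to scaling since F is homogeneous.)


F(4,3,5) ≡ 4 (mod 7); P is NOT on the curve.

Evaluate F(4, 3, 5) term-by-term (mod 7).
  3*X**2*Y ↦ 3·16·3·1 = 144
  -2*X*Y**2 ↦ -2·4·9·1 = -72
  Y**3 ↦ 1·1·27·1 = 27
  -2*Y**2*Z ↦ -2·1·9·5 = -90
  -3*Y*Z**2 ↦ -3·1·3·25 = -225
  -3*Z**3 ↦ -3·1·1·125 = -375
Sum: F(4, 3, 5) = (144) + (-72) + (27) + (-90) + (-225) + (-375) = -591.
Reducing mod 7: -591 ≡ 4 (mod 7).
Since F(a, b, c) ≡ 4 ≠ 0 (mod 7), P does NOT lie on the curve.


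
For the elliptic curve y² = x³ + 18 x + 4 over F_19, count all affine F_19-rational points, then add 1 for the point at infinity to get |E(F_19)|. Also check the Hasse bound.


Affine points = {(0, 2), (0, 17), (1, 2), (1, 17), (3, 3), (3, 16), (4, 8), (4, 11), (6, 9), (6, 10), (7, 6), (7, 13), (10, 5), (10, 14), (14, 6), (14, 13), (15, 1), (15, 18), (17, 6), (17, 13), (18, 2), (18, 17)}; affine count = 22; |E(F_19)| = 23.

Discriminant check: Δ ∝ 4a³ + 27b² = 4·18³ + 27·4² = 4·5832 + 27·16 ≡ 10 (mod 19). Nonzero ⇒ E is nonsingular.
For each x ∈ F_19, compute rhs = x³ + 18·x + 4 mod 19, then count y ∈ F_19 with y² ≡ rhs.
  x = 0: rhs = 4, matching y values: 2, 17 (2 points).
  x = 1: rhs = 4, matching y values: 2, 17 (2 points).
  x = 2: rhs = 10, matching y values: none (0 points).
  x = 3: rhs = 9, matching y values: 3, 16 (2 points).
  x = 4: rhs = 7, matching y values: 8, 11 (2 points).
  x = 5: rhs = 10, matching y values: none (0 points).
  x = 6: rhs = 5, matching y values: 9, 10 (2 points).
  x = 7: rhs = 17, matching y values: 6, 13 (2 points).
  x = 8: rhs = 14, matching y values: none (0 points).
  x = 9: rhs = 2, matching y values: none (0 points).
  x = 10: rhs = 6, matching y values: 5, 14 (2 points).
  x = 11: rhs = 13, matching y values: none (0 points).
  x = 12: rhs = 10, matching y values: none (0 points).
  x = 13: rhs = 3, matching y values: none (0 points).
  x = 14: rhs = 17, matching y values: 6, 13 (2 points).
  x = 15: rhs = 1, matching y values: 1, 18 (2 points).
  x = 16: rhs = 18, matching y values: none (0 points).
  x = 17: rhs = 17, matching y values: 6, 13 (2 points).
  x = 18: rhs = 4, matching y values: 2, 17 (2 points).
Total affine count: 22.
Full point count |E(F_19)| = 22 + 1 = 23.
Hasse bound: |23 − (19+1)| = |3| = 3 ≤ 2√19 ≈ 8.7178 ✓.
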